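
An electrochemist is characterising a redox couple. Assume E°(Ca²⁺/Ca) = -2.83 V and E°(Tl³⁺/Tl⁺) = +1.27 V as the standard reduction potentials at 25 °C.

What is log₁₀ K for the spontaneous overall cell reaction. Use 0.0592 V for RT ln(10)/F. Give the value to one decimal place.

138.5

Cathode: Tl³⁺/Tl⁺; anode: Ca²⁺/Ca. E°cell = +4.10 V, n = 2.
log K = nE°cell / 0.0592 = (2)(+4.10) / 0.0592 = 138.5.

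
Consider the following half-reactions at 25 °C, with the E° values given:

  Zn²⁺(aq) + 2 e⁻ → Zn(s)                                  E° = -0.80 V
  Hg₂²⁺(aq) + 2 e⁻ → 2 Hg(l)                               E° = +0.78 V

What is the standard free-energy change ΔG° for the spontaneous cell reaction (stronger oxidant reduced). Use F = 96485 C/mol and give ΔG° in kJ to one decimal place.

-304.9 kJ

Hg₂²⁺/Hg (E° = +0.78 V) is the cathode; Zn²⁺/Zn (E° = -0.80 V) is the anode, so E°cell = +1.58 V.
Balancing electrons gives n = 2 (lcm of 2 and 2).
ΔG° = −nFE° = −(2)(96485)(+1.58) = -304,893 J = -304.9 kJ.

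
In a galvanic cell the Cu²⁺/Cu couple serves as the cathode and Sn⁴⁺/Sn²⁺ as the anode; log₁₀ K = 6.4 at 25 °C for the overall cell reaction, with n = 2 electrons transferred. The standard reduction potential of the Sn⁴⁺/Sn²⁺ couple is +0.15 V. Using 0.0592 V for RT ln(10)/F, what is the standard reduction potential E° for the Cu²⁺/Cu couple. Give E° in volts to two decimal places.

E°cell = (0.0592/n)·log K = (0.0592/2)(6.4) = +0.189 V.
Since Cu²⁺/Cu is the cathode and Sn⁴⁺/Sn²⁺ the anode, E°cell = E°(Cu²⁺/Cu) − E°(Sn⁴⁺/Sn²⁺).
So E°(Cu²⁺/Cu) = E°cell + E°(Sn⁴⁺/Sn²⁺) = +0.189 + (+0.15) = +0.34 V.

+0.34 V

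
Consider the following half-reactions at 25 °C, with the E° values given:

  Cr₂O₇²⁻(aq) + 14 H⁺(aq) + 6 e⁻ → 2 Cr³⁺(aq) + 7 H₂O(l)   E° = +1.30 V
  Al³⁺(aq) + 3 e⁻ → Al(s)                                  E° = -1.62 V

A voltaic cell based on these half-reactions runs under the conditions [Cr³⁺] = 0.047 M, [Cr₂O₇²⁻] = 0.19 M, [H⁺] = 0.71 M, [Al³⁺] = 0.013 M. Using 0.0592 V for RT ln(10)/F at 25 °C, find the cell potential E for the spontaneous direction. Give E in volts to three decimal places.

Cr₂O₇²⁻/Cr³⁺ is the cathode (higher E°), Al³⁺/Al the anode: E°cell = +1.30 − (-1.62) = +2.92 V, n = 6.
Overall: Cr₂O₇²⁻(aq) + 14 H⁺(aq) + 2 Al(s) → 2 Cr³⁺(aq) + 7 H₂O(l) + 2 Al³⁺(aq)
Q = [Cr³⁺]^2·[Al³⁺]^2 / ([Cr₂O₇²⁻]·[H⁺]^14); log Q = -3.624.
E = E° − (0.0592/n) log Q = +2.92 − (0.0592/6)(-3.624) = +2.956 V.

+2.956 V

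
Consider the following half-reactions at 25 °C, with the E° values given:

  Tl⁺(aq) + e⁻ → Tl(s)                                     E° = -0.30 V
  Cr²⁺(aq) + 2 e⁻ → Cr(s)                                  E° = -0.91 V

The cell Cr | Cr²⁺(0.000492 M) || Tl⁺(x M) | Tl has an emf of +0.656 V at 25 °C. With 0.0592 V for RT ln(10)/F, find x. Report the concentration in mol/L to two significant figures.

0.13 M

Tl⁺/Tl is the cathode, Cr²⁺/Cr the anode: E°cell = +0.61 V, n = 2.
Overall reaction: 2 Tl⁺(aq) + Cr(s) → 2 Tl(s) + Cr²⁺(aq); Q = [Cr²⁺]^1/[Tl⁺]^2.
From E = E° − (0.0592/n) log Q: log Q = (E° − E)·n/0.0592 = (+0.61 − (+0.656))·2/0.0592 = -1.5541.
So 2·log[Tl⁺] = 1·log(0.000492) − log Q = -3.3080 − (-1.5541) = -1.7539; log[Tl⁺] = -1.7539 / 2 = -0.8770; [Tl⁺] = 10^(-0.8770) ≈ 0.13 M.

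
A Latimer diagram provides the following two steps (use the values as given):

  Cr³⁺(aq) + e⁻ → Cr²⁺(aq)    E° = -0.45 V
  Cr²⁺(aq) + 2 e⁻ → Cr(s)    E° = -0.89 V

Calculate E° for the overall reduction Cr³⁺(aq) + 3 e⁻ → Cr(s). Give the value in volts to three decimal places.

Adding the free-energy changes (−nFE°) of the two steps gives −n₃FE°₃ = −n₁FE°₁ − n₂FE°₂.
E°₃ = (1×-0.45 + 2×-0.89) / 3 = (-2.230) / 3 = -0.743 V.

-0.743 V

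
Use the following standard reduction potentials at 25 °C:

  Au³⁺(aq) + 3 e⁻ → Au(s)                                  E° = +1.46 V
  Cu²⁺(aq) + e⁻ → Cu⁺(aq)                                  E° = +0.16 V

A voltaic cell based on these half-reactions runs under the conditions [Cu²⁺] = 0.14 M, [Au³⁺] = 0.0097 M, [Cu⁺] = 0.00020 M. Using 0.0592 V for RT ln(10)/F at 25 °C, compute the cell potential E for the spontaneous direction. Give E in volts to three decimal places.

+1.092 V

Au³⁺/Au is the cathode (higher E°), Cu²⁺/Cu⁺ the anode: E°cell = +1.46 − (+0.16) = +1.30 V, n = 3.
Overall: Au³⁺(aq) + 3 Cu⁺(aq) → Au(s) + 3 Cu²⁺(aq)
Q = [Cu²⁺]^3 / ([Au³⁺]·[Cu⁺]^3); log Q = 10.549.
E = E° − (0.0592/n) log Q = +1.30 − (0.0592/3)(10.549) = +1.092 V.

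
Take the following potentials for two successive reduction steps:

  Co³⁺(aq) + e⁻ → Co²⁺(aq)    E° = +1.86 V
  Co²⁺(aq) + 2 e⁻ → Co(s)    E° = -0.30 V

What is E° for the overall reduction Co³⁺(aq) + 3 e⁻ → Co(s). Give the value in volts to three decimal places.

+0.420 V

Adding the free-energy changes (−nFE°) of the two steps gives −n₃FE°₃ = −n₁FE°₁ − n₂FE°₂.
E°₃ = (1×+1.86 + 2×-0.30) / 3 = (+1.260) / 3 = +0.420 V.
E° values themselves are not directly additive — weighting by electron count is essential.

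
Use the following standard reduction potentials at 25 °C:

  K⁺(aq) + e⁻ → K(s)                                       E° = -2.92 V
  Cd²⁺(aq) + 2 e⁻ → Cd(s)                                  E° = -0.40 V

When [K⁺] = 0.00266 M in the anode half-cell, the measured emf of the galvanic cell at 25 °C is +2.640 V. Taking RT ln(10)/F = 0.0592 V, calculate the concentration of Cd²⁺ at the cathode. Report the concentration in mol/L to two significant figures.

Cd²⁺/Cd is the cathode, K⁺/K the anode: E°cell = +2.52 V, n = 2.
Overall reaction: Cd²⁺(aq) + 2 K(s) → Cd(s) + 2 K⁺(aq); Q = [K⁺]^2/[Cd²⁺]^1.
From E = E° − (0.0592/n) log Q: log Q = (E° − E)·n/0.0592 = (+2.52 − (+2.640))·2/0.0592 = -4.0541.
So 1·log[Cd²⁺] = 2·log(0.00266) − log Q = -5.1502 − (-4.0541) = -1.0961; [Cd²⁺] = 10^(-1.0961) ≈ 0.080 M.

0.080 M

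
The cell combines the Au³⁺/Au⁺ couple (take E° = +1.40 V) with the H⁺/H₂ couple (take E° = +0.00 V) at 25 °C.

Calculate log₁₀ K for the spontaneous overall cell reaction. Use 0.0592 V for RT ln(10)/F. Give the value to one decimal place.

47.3

Cathode: Au³⁺/Au⁺; anode: H⁺/H₂. E°cell = +1.40 V, n = 2.
log K = nE°cell / 0.0592 = (2)(+1.40) / 0.0592 = 47.3.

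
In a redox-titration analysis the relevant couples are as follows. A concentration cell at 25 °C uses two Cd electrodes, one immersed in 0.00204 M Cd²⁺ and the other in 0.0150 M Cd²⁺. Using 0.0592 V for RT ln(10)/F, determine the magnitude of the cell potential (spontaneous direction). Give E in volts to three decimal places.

+0.026 V

For a concentration cell E°cell = 0. The 0.0150 M side is the cathode (reduction is favoured where [Cd²⁺] is higher).
With n = 2, E = −(0.0592/2) log([Cd²⁺]ₐₙ/[Cd²⁺]꜀ₐₜ) = −(0.0592/2) log(0.00204/0.015) = −(0.0592/2)(-0.866) = +0.026 V.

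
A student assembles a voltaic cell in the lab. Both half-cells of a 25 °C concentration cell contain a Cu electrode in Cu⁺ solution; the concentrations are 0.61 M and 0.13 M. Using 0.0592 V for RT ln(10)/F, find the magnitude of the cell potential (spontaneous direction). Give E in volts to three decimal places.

+0.040 V

For a concentration cell E°cell = 0. The 0.61 M side is the cathode (reduction is favoured where [Cu⁺] is higher).
With n = 1, E = −(0.0592/1) log([Cu⁺]ₐₙ/[Cu⁺]꜀ₐₜ) = −(0.0592/1) log(0.13/0.61) = −(0.0592/1)(-0.671) = +0.040 V.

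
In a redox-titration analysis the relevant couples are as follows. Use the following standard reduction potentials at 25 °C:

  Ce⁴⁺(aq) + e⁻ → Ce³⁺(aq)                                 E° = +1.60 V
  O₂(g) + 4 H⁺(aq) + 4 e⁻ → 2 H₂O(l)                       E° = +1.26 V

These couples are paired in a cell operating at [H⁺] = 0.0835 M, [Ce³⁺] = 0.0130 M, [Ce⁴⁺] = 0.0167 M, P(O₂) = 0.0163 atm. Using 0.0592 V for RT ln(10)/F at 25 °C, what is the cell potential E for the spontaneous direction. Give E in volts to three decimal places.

+0.437 V

Ce⁴⁺/Ce³⁺ is the cathode (higher E°), O₂/H₂O the anode: E°cell = +1.60 − (+1.26) = +0.34 V, n = 4.
Overall: 4 Ce⁴⁺(aq) + 2 H₂O(l) → 4 Ce³⁺(aq) + O₂(g) + 4 H⁺(aq)
Q = [Ce³⁺]^4·P(O₂)·[H⁺]^4 / ([Ce⁴⁺]^4); log Q = -6.536.
E = E° − (0.0592/n) log Q = +0.34 − (0.0592/4)(-6.536) = +0.437 V.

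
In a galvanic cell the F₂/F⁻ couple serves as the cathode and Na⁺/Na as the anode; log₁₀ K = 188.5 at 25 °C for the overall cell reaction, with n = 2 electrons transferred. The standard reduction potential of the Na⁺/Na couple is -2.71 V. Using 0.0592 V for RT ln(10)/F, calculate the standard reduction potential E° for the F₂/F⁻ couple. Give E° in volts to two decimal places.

E°cell = (0.0592/n)·log K = (0.0592/2)(188.5) = +5.580 V.
Since F₂/F⁻ is the cathode and Na⁺/Na the anode, E°cell = E°(F₂/F⁻) − E°(Na⁺/Na).
So E°(F₂/F⁻) = E°cell + E°(Na⁺/Na) = +5.580 + (-2.71) = +2.87 V.

+2.87 V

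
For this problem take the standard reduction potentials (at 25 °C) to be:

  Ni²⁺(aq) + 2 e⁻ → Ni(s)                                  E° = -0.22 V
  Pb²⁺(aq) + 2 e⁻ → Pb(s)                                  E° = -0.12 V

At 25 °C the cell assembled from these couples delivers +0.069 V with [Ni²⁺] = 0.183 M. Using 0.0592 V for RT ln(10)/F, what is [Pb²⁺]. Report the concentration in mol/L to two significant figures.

0.016 M

Pb²⁺/Pb is the cathode, Ni²⁺/Ni the anode: E°cell = +0.10 V, n = 2.
Overall reaction: Pb²⁺(aq) + Ni(s) → Pb(s) + Ni²⁺(aq); Q = [Ni²⁺]^1/[Pb²⁺]^1.
From E = E° − (0.0592/n) log Q: log Q = (E° − E)·n/0.0592 = (+0.10 − (+0.069))·2/0.0592 = 1.0473.
So 1·log[Pb²⁺] = 1·log(0.183) − log Q = -0.7375 − (1.0473) = -1.7848; [Pb²⁺] = 10^(-1.7848) ≈ 0.016 M.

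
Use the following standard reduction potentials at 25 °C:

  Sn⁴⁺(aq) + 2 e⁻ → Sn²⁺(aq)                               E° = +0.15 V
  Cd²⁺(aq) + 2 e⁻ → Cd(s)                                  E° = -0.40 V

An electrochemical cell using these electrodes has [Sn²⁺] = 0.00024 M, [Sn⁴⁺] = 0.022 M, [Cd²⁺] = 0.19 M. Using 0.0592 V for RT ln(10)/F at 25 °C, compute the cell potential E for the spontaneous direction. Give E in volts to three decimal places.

Sn⁴⁺/Sn²⁺ is the cathode (higher E°), Cd²⁺/Cd the anode: E°cell = +0.15 − (-0.40) = +0.55 V, n = 2.
Overall: Sn⁴⁺(aq) + Cd(s) → Sn²⁺(aq) + Cd²⁺(aq)
Q = [Sn²⁺]·[Cd²⁺] / ([Sn⁴⁺]); log Q = -2.683.
E = E° − (0.0592/n) log Q = +0.55 − (0.0592/2)(-2.683) = +0.629 V.

+0.629 V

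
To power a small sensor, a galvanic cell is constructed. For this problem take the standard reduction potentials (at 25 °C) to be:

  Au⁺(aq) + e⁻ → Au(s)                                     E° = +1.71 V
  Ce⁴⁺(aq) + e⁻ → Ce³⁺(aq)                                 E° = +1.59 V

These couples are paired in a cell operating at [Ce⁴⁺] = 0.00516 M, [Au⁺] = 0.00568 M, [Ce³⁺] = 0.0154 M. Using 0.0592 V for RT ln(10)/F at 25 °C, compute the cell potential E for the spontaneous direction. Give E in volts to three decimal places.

+0.015 V

Au⁺/Au is the cathode (higher E°), Ce⁴⁺/Ce³⁺ the anode: E°cell = +1.71 − (+1.59) = +0.12 V, n = 1.
Overall: Au⁺(aq) + Ce³⁺(aq) → Au(s) + Ce⁴⁺(aq)
Q = [Ce⁴⁺] / ([Au⁺]·[Ce³⁺]); log Q = 1.771.
E = E° − (0.0592/n) log Q = +0.12 − (0.0592/1)(1.771) = +0.015 V.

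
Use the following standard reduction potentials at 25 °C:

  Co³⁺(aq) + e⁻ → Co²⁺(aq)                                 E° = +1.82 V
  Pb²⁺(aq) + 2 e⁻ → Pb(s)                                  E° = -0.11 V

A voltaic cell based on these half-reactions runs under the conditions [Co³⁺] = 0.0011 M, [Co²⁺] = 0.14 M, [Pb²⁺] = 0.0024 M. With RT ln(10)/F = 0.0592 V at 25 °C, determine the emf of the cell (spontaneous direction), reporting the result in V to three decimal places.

+1.883 V

Co³⁺/Co²⁺ is the cathode (higher E°), Pb²⁺/Pb the anode: E°cell = +1.82 − (-0.11) = +1.93 V, n = 2.
Overall: 2 Co³⁺(aq) + Pb(s) → 2 Co²⁺(aq) + Pb²⁺(aq)
Q = [Co²⁺]^2·[Pb²⁺] / ([Co³⁺]^2); log Q = 1.590.
E = E° − (0.0592/n) log Q = +1.93 − (0.0592/2)(1.590) = +1.883 V.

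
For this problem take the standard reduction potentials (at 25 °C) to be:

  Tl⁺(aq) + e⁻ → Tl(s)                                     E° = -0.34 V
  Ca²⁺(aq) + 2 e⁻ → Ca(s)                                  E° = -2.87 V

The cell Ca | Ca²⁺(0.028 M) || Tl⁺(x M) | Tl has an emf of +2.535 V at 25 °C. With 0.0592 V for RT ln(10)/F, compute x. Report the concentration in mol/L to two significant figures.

0.20 M

Tl⁺/Tl is the cathode, Ca²⁺/Ca the anode: E°cell = +2.53 V, n = 2.
Overall reaction: 2 Tl⁺(aq) + Ca(s) → 2 Tl(s) + Ca²⁺(aq); Q = [Ca²⁺]^1/[Tl⁺]^2.
From E = E° − (0.0592/n) log Q: log Q = (E° − E)·n/0.0592 = (+2.53 − (+2.535))·2/0.0592 = -0.1689.
So 2·log[Tl⁺] = 1·log(0.028) − log Q = -1.5528 − (-0.1689) = -1.3839; log[Tl⁺] = -1.3839 / 2 = -0.6919; [Tl⁺] = 10^(-0.6919) ≈ 0.20 M.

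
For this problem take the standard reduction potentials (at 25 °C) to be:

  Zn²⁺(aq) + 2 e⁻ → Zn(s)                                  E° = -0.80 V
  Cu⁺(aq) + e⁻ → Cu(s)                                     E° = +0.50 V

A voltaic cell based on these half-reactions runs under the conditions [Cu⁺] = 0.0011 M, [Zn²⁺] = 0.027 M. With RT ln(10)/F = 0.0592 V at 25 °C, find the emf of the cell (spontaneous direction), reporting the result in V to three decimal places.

+1.171 V

Cu⁺/Cu is the cathode (higher E°), Zn²⁺/Zn the anode: E°cell = +0.50 − (-0.80) = +1.30 V, n = 2.
Overall: 2 Cu⁺(aq) + Zn(s) → 2 Cu(s) + Zn²⁺(aq)
Q = [Zn²⁺] / ([Cu⁺]^2); log Q = 4.349.
E = E° − (0.0592/n) log Q = +1.30 − (0.0592/2)(4.349) = +1.171 V.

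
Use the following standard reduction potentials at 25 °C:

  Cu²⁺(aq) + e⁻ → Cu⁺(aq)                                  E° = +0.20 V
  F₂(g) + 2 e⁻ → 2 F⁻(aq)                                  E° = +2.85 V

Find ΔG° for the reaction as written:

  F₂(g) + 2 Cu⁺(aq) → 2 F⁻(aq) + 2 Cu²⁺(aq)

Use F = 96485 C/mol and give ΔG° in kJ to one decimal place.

As written, F₂/F⁻ is reduced (cathode) and Cu²⁺/Cu⁺ is oxidised (anode), so E°cell = (+2.85) − (+0.20) = +2.65 V.
Balancing electrons gives n = 2.
ΔG° = −nFE° = −(2)(96485)(+2.65) = -511,370 J = -511.4 kJ.

-511.4 kJ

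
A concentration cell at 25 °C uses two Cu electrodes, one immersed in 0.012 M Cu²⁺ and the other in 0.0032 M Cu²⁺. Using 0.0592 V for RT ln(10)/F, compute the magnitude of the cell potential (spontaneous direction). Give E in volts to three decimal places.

For a concentration cell E°cell = 0. The 0.012 M side is the cathode (reduction is favoured where [Cu²⁺] is higher).
With n = 2, E = −(0.0592/2) log([Cu²⁺]ₐₙ/[Cu²⁺]꜀ₐₜ) = −(0.0592/2) log(0.0032/0.012) = −(0.0592/2)(-0.574) = +0.017 V.

+0.017 V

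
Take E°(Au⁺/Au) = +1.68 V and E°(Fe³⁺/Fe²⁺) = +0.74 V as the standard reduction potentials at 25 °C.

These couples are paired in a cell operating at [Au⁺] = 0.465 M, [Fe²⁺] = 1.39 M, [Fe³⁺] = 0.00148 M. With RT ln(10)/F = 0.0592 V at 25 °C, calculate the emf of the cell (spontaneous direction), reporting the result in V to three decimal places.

Au⁺/Au is the cathode (higher E°), Fe³⁺/Fe²⁺ the anode: E°cell = +1.68 − (+0.74) = +0.94 V, n = 1.
Overall: Au⁺(aq) + Fe²⁺(aq) → Au(s) + Fe³⁺(aq)
Q = [Fe³⁺] / ([Au⁺]·[Fe²⁺]); log Q = -2.640.
E = E° − (0.0592/n) log Q = +0.94 − (0.0592/1)(-2.640) = +1.096 V.

+1.096 V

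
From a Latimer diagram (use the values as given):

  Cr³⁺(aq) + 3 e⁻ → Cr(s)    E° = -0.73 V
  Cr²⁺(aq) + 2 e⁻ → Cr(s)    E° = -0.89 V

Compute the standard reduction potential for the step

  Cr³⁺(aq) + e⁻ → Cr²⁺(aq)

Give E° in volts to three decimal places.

-0.410 V

Sequential free energies add, so n₃E°₃ = n₁E°₁ + n₂E°₂.
With n₃ = 3, and the known step contributing 2×(-0.89) V, the unknown satisfies 1·E° = 3×(-0.73) − 2×(-0.89) = -0.410.
E° = -0.410 / 1 = -0.410 V.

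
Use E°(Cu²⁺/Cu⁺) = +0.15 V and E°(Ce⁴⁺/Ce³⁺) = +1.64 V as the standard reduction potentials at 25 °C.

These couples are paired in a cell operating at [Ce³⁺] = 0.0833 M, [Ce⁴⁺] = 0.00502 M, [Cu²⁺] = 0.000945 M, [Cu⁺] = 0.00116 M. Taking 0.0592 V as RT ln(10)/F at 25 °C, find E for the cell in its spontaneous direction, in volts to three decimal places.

+1.423 V

Ce⁴⁺/Ce³⁺ is the cathode (higher E°), Cu²⁺/Cu⁺ the anode: E°cell = +1.64 − (+0.15) = +1.49 V, n = 1.
Overall: Ce⁴⁺(aq) + Cu⁺(aq) → Ce³⁺(aq) + Cu²⁺(aq)
Q = [Ce³⁺]·[Cu²⁺] / ([Ce⁴⁺]·[Cu⁺]); log Q = 1.131.
E = E° − (0.0592/n) log Q = +1.49 − (0.0592/1)(1.131) = +1.423 V.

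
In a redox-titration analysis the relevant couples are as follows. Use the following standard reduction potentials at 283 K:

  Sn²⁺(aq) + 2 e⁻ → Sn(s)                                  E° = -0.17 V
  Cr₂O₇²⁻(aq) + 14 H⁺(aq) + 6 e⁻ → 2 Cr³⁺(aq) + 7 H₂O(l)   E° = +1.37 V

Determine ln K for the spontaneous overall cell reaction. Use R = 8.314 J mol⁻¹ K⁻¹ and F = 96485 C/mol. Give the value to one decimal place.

378.9

Cathode: Cr₂O₇²⁻/Cr³⁺; anode: Sn²⁺/Sn. E°cell = (+1.37) − (-0.17) = +1.54 V, with n = 6.
ΔG° = −nFE° = −RT ln K, so ln K = nFE°/(RT) = (6)(96485)(+1.54) / ((8.314)(283)) = 378.909.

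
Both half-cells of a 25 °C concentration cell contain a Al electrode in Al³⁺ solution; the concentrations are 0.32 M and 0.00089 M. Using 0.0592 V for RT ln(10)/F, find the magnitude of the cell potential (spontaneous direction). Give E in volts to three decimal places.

+0.050 V

For a concentration cell E°cell = 0. The 0.32 M side is the cathode (reduction is favoured where [Al³⁺] is higher).
With n = 3, E = −(0.0592/3) log([Al³⁺]ₐₙ/[Al³⁺]꜀ₐₜ) = −(0.0592/3) log(0.00089/0.32) = −(0.0592/3)(-2.556) = +0.050 V.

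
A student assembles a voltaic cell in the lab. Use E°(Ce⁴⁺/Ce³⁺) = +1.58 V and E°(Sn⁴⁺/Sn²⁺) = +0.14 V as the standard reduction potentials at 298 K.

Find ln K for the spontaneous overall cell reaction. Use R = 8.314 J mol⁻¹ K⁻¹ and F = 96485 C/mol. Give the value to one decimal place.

Cathode: Ce⁴⁺/Ce³⁺; anode: Sn⁴⁺/Sn²⁺. E°cell = (+1.58) − (+0.14) = +1.44 V, with n = 2.
ΔG° = −nFE° = −RT ln K, so ln K = nFE°/(RT) = (2)(96485)(+1.44) / ((8.314)(298)) = 112.157.

112.2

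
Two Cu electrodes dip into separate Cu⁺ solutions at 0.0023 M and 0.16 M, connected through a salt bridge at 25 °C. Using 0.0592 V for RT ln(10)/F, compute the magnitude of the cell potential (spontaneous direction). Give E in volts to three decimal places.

For a concentration cell E°cell = 0. The 0.16 M side is the cathode (reduction is favoured where [Cu⁺] is higher).
With n = 1, E = −(0.0592/1) log([Cu⁺]ₐₙ/[Cu⁺]꜀ₐₜ) = −(0.0592/1) log(0.0023/0.16) = −(0.0592/1)(-1.842) = +0.109 V.

+0.109 V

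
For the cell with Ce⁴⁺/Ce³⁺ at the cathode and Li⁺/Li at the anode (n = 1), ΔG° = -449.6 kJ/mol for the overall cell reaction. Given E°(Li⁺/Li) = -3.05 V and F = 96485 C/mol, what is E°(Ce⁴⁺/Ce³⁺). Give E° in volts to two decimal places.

E°cell = −ΔG°/(nF) = −(-449.6×10³)/((1)(96485)) = +4.660 V.
Since Ce⁴⁺/Ce³⁺ is the cathode and Li⁺/Li the anode, E°cell = E°(Ce⁴⁺/Ce³⁺) − E°(Li⁺/Li).
So E°(Ce⁴⁺/Ce³⁺) = E°cell + E°(Li⁺/Li) = +4.660 + (-3.05) = +1.61 V.

+1.61 V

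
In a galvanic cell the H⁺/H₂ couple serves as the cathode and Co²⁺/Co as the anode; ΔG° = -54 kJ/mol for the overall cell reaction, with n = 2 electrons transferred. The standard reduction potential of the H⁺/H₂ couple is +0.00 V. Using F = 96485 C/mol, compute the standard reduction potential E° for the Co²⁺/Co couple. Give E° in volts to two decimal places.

-0.28 V

E°cell = −ΔG°/(nF) = −(-54×10³)/((2)(96485)) = +0.280 V.
Since H⁺/H₂ is the cathode and Co²⁺/Co the anode, E°cell = E°(H⁺/H₂) − E°(Co²⁺/Co).
So E°(Co²⁺/Co) = E°(H⁺/H₂) − E°cell = (+0.00) − (+0.280) = -0.28 V.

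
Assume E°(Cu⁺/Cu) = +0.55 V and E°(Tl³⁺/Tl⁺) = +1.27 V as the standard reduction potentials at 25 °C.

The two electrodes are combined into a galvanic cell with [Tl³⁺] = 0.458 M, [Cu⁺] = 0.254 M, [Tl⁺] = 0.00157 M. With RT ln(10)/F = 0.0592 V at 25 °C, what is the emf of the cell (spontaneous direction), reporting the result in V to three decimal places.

+0.828 V

Tl³⁺/Tl⁺ is the cathode (higher E°), Cu⁺/Cu the anode: E°cell = +1.27 − (+0.55) = +0.72 V, n = 2.
Overall: Tl³⁺(aq) + 2 Cu(s) → Tl⁺(aq) + 2 Cu⁺(aq)
Q = [Tl⁺]·[Cu⁺]^2 / ([Tl³⁺]); log Q = -3.655.
E = E° − (0.0592/n) log Q = +0.72 − (0.0592/2)(-3.655) = +0.828 V.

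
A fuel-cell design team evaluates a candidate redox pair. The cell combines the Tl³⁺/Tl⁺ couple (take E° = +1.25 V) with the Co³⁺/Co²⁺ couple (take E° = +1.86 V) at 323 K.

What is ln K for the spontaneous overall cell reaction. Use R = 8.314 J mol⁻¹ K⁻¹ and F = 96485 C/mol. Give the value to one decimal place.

Cathode: Co³⁺/Co²⁺; anode: Tl³⁺/Tl⁺. E°cell = (+1.86) − (+1.25) = +0.61 V, with n = 2.
ΔG° = −nFE° = −RT ln K, so ln K = nFE°/(RT) = (2)(96485)(+0.61) / ((8.314)(323)) = 43.834.

43.8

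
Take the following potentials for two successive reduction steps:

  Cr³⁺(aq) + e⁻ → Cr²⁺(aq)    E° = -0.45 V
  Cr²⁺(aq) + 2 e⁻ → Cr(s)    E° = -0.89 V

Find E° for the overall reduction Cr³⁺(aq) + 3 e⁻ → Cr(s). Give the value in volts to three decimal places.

Standard free energies of sequential steps add: ΔG°₃ = ΔG°₁ + ΔG°₂, so n₃E°₃ = n₁E°₁ + n₂E°₂.
E°₃ = (1×-0.45 + 2×-0.89) / 3 = (-2.230) / 3 = -0.743 V.

-0.743 V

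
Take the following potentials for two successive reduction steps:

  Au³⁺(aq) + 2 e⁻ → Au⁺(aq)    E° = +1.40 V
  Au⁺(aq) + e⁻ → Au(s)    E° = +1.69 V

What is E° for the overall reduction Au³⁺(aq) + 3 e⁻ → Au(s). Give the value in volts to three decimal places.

Standard free energies of sequential steps add: ΔG°₃ = ΔG°₁ + ΔG°₂, so n₃E°₃ = n₁E°₁ + n₂E°₂.
E°₃ = (2×+1.40 + 1×+1.69) / 3 = (+4.490) / 3 = +1.497 V.

+1.497 V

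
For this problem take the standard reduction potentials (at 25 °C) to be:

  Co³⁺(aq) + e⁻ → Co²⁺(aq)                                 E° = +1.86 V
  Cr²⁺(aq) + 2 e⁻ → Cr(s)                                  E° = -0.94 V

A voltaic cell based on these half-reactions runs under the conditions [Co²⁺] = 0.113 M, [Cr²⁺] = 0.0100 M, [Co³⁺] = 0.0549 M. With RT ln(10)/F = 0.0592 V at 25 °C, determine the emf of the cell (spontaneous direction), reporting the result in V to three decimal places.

Co³⁺/Co²⁺ is the cathode (higher E°), Cr²⁺/Cr the anode: E°cell = +1.86 − (-0.94) = +2.80 V, n = 2.
Overall: 2 Co³⁺(aq) + Cr(s) → 2 Co²⁺(aq) + Cr²⁺(aq)
Q = [Co²⁺]^2·[Cr²⁺] / ([Co³⁺]^2); log Q = -1.373.
E = E° − (0.0592/n) log Q = +2.80 − (0.0592/2)(-1.373) = +2.841 V.

+2.841 V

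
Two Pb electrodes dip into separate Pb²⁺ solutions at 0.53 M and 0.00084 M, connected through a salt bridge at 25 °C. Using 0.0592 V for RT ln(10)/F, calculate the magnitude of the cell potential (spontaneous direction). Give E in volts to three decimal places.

+0.083 V

For a concentration cell E°cell = 0. The 0.53 M side is the cathode (reduction is favoured where [Pb²⁺] is higher).
With n = 2, E = −(0.0592/2) log([Pb²⁺]ₐₙ/[Pb²⁺]꜀ₐₜ) = −(0.0592/2) log(0.00084/0.53) = −(0.0592/2)(-2.800) = +0.083 V.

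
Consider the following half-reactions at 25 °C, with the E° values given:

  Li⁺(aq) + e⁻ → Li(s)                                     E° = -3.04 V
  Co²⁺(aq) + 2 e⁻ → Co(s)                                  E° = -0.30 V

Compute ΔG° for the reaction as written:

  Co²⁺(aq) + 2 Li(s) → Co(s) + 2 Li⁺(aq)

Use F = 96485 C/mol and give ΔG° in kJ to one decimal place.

-528.7 kJ

As written, Co²⁺/Co is reduced (cathode) and Li⁺/Li is oxidised (anode), so E°cell = (-0.30) − (-3.04) = +2.74 V.
Balancing electrons gives n = 2.
ΔG° = −nFE° = −(2)(96485)(+2.74) = -528,738 J = -528.7 kJ.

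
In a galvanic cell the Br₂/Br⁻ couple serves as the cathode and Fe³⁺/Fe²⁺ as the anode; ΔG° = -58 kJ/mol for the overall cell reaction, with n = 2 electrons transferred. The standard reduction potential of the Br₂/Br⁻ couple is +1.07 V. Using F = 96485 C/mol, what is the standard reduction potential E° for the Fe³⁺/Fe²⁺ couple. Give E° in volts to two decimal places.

E°cell = −ΔG°/(nF) = −(-58×10³)/((2)(96485)) = +0.301 V.
Since Br₂/Br⁻ is the cathode and Fe³⁺/Fe²⁺ the anode, E°cell = E°(Br₂/Br⁻) − E°(Fe³⁺/Fe²⁺).
So E°(Fe³⁺/Fe²⁺) = E°(Br₂/Br⁻) − E°cell = (+1.07) − (+0.301) = +0.77 V.

+0.77 V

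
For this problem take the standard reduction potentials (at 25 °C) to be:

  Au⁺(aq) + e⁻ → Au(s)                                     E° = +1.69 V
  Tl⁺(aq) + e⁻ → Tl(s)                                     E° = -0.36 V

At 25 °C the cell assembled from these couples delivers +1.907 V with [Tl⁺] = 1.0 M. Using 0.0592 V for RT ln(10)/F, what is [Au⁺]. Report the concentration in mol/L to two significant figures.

0.0038 M

Au⁺/Au is the cathode, Tl⁺/Tl the anode: E°cell = +2.05 V, n = 1.
Overall reaction: Au⁺(aq) + Tl(s) → Au(s) + Tl⁺(aq); Q = [Tl⁺]^1/[Au⁺]^1.
From E = E° − (0.0592/n) log Q: log Q = (E° − E)·n/0.0592 = (+2.05 − (+1.907))·1/0.0592 = 2.4155.
So 1·log[Au⁺] = 1·log(1) − log Q = 0.0000 − (2.4155) = -2.4155; [Au⁺] = 10^(-2.4155) ≈ 0.0038 M.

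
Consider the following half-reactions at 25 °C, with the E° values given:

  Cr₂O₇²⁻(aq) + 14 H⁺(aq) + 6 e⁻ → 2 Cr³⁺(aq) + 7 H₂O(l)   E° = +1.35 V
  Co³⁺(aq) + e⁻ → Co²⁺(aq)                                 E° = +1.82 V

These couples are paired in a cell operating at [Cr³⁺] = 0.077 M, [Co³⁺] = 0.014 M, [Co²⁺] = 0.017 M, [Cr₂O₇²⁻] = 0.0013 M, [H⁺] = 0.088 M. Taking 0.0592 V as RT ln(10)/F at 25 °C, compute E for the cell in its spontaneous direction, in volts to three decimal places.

Co³⁺/Co²⁺ is the cathode (higher E°), Cr₂O₇²⁻/Cr³⁺ the anode: E°cell = +1.82 − (+1.35) = +0.47 V, n = 6.
Overall: 6 Co³⁺(aq) + 2 Cr³⁺(aq) + 7 H₂O(l) → 6 Co²⁺(aq) + Cr₂O₇²⁻(aq) + 14 H⁺(aq)
Q = [Co²⁺]^6·[Cr₂O₇²⁻]·[H⁺]^14 / ([Co³⁺]^6·[Cr³⁺]^2); log Q = -14.930.
E = E° − (0.0592/n) log Q = +0.47 − (0.0592/6)(-14.930) = +0.617 V.

+0.617 V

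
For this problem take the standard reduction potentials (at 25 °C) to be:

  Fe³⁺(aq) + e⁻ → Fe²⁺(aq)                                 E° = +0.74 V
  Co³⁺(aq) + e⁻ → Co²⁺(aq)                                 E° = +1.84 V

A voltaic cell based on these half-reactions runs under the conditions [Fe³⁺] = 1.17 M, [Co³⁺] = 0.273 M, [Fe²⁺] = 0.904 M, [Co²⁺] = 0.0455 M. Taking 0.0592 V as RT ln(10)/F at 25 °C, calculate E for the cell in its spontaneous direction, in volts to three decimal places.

Co³⁺/Co²⁺ is the cathode (higher E°), Fe³⁺/Fe²⁺ the anode: E°cell = +1.84 − (+0.74) = +1.10 V, n = 1.
Overall: Co³⁺(aq) + Fe²⁺(aq) → Co²⁺(aq) + Fe³⁺(aq)
Q = [Co²⁺]·[Fe³⁺] / ([Co³⁺]·[Fe²⁺]); log Q = -0.666.
E = E° − (0.0592/n) log Q = +1.10 − (0.0592/1)(-0.666) = +1.139 V.

+1.139 V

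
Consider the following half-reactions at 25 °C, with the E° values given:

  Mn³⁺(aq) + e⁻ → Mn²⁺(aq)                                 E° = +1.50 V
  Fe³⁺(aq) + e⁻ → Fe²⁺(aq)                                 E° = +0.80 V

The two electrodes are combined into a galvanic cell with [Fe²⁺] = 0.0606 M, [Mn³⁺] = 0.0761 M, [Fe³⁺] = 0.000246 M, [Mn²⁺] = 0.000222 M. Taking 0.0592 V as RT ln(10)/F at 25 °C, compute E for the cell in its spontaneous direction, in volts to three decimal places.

Mn³⁺/Mn²⁺ is the cathode (higher E°), Fe³⁺/Fe²⁺ the anode: E°cell = +1.50 − (+0.80) = +0.70 V, n = 1.
Overall: Mn³⁺(aq) + Fe²⁺(aq) → Mn²⁺(aq) + Fe³⁺(aq)
Q = [Mn²⁺]·[Fe³⁺] / ([Mn³⁺]·[Fe²⁺]); log Q = -4.927.
E = E° − (0.0592/n) log Q = +0.70 − (0.0592/1)(-4.927) = +0.992 V.

+0.992 V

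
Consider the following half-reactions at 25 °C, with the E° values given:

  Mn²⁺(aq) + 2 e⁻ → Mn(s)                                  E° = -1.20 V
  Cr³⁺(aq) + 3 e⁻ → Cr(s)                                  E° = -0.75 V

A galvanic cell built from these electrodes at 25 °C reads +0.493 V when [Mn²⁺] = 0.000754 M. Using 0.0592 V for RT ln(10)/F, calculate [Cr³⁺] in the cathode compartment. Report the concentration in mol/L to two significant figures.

0.0031 M

Cr³⁺/Cr is the cathode, Mn²⁺/Mn the anode: E°cell = +0.45 V, n = 6.
Overall reaction: 2 Cr³⁺(aq) + 3 Mn(s) → 2 Cr(s) + 3 Mn²⁺(aq); Q = [Mn²⁺]^3/[Cr³⁺]^2.
From E = E° − (0.0592/n) log Q: log Q = (E° − E)·n/0.0592 = (+0.45 − (+0.493))·6/0.0592 = -4.3581.
So 2·log[Cr³⁺] = 3·log(0.000754) − log Q = -9.3679 − (-4.3581) = -5.0098; log[Cr³⁺] = -5.0098 / 2 = -2.5049; [Cr³⁺] = 10^(-2.5049) ≈ 0.0031 M.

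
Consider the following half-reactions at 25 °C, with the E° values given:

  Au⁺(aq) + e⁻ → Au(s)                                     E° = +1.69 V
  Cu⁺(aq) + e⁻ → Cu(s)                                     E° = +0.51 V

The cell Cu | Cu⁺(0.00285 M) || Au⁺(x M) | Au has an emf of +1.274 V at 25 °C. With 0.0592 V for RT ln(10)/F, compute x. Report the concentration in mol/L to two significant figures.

0.11 M

Au⁺/Au is the cathode, Cu⁺/Cu the anode: E°cell = +1.18 V, n = 1.
Overall reaction: Au⁺(aq) + Cu(s) → Au(s) + Cu⁺(aq); Q = [Cu⁺]^1/[Au⁺]^1.
From E = E° − (0.0592/n) log Q: log Q = (E° − E)·n/0.0592 = (+1.18 − (+1.274))·1/0.0592 = -1.5878.
So 1·log[Au⁺] = 1·log(0.00285) − log Q = -2.5452 − (-1.5878) = -0.9574; [Au⁺] = 10^(-0.9574) ≈ 0.11 M.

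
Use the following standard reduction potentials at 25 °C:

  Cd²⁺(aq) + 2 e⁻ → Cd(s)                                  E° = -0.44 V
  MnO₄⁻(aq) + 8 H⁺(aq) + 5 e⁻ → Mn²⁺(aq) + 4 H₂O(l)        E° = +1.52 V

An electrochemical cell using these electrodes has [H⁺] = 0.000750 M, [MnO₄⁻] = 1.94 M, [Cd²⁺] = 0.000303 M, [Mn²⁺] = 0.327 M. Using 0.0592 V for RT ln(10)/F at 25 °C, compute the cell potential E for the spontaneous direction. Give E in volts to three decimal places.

+1.777 V

MnO₄⁻/Mn²⁺ is the cathode (higher E°), Cd²⁺/Cd the anode: E°cell = +1.52 − (-0.44) = +1.96 V, n = 10.
Overall: 2 MnO₄⁻(aq) + 16 H⁺(aq) + 5 Cd(s) → 2 Mn²⁺(aq) + 8 H₂O(l) + 5 Cd²⁺(aq)
Q = [Mn²⁺]^2·[Cd²⁺]^5 / ([MnO₄⁻]^2·[H⁺]^16); log Q = 30.860.
E = E° − (0.0592/n) log Q = +1.96 − (0.0592/10)(30.860) = +1.777 V.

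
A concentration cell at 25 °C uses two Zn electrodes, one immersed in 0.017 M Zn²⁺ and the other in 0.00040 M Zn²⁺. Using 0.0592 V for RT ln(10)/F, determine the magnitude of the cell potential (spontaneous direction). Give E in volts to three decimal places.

For a concentration cell E°cell = 0. The 0.017 M side is the cathode (reduction is favoured where [Zn²⁺] is higher).
With n = 2, E = −(0.0592/2) log([Zn²⁺]ₐₙ/[Zn²⁺]꜀ₐₜ) = −(0.0592/2) log(0.0004/0.017) = −(0.0592/2)(-1.628) = +0.048 V.

+0.048 V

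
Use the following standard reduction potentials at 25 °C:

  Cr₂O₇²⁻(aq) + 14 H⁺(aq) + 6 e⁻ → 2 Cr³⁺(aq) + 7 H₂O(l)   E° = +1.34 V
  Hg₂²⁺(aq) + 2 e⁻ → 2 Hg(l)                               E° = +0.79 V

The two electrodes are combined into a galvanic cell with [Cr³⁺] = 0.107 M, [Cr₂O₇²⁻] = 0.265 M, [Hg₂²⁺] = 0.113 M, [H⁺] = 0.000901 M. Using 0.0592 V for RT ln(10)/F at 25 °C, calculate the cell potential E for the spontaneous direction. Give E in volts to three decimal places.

+0.171 V

Cr₂O₇²⁻/Cr³⁺ is the cathode (higher E°), Hg₂²⁺/Hg the anode: E°cell = +1.34 − (+0.79) = +0.55 V, n = 6.
Overall: Cr₂O₇²⁻(aq) + 14 H⁺(aq) + 6 Hg(l) → 2 Cr³⁺(aq) + 7 H₂O(l) + 3 Hg₂²⁺(aq)
Q = [Cr³⁺]^2·[Hg₂²⁺]^3 / ([Cr₂O₇²⁻]·[H⁺]^14); log Q = 38.429.
E = E° − (0.0592/n) log Q = +0.55 − (0.0592/6)(38.429) = +0.171 V.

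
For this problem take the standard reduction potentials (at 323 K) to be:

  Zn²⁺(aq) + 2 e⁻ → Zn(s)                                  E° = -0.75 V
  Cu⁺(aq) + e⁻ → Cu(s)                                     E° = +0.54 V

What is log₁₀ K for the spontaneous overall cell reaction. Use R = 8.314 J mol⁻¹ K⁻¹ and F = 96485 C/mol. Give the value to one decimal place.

Cathode: Cu⁺/Cu; anode: Zn²⁺/Zn. E°cell = (+0.54) − (-0.75) = +1.29 V, with n = 2.
ΔG° = −nFE° = −RT ln K, so ln K = nFE°/(RT) = (2)(96485)(+1.29) / ((8.314)(323)) = 92.697.
log₁₀ K = 92.697 / ln 10 = 40.3.

40.3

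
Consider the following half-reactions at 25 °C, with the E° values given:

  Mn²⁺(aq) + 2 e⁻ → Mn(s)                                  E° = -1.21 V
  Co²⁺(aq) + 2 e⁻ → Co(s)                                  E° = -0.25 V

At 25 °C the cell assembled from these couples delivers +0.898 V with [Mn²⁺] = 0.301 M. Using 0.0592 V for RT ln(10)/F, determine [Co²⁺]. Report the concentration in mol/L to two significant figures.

0.0024 M

Co²⁺/Co is the cathode, Mn²⁺/Mn the anode: E°cell = +0.96 V, n = 2.
Overall reaction: Co²⁺(aq) + Mn(s) → Co(s) + Mn²⁺(aq); Q = [Mn²⁺]^1/[Co²⁺]^1.
From E = E° − (0.0592/n) log Q: log Q = (E° − E)·n/0.0592 = (+0.96 − (+0.898))·2/0.0592 = 2.0946.
So 1·log[Co²⁺] = 1·log(0.301) − log Q = -0.5214 − (2.0946) = -2.6160; [Co²⁺] = 10^(-2.6160) ≈ 0.0024 M.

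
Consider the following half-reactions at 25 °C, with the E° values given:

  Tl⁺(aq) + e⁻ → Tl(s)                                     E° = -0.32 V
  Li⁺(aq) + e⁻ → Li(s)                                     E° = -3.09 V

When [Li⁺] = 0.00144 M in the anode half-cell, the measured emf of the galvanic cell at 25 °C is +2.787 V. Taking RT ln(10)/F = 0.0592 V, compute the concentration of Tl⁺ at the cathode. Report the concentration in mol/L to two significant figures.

Tl⁺/Tl is the cathode, Li⁺/Li the anode: E°cell = +2.77 V, n = 1.
Overall reaction: Tl⁺(aq) + Li(s) → Tl(s) + Li⁺(aq); Q = [Li⁺]^1/[Tl⁺]^1.
From E = E° − (0.0592/n) log Q: log Q = (E° − E)·n/0.0592 = (+2.77 − (+2.787))·1/0.0592 = -0.2872.
So 1·log[Tl⁺] = 1·log(0.00144) − log Q = -2.8416 − (-0.2872) = -2.5544; [Tl⁺] = 10^(-2.5544) ≈ 0.0028 M.

0.0028 M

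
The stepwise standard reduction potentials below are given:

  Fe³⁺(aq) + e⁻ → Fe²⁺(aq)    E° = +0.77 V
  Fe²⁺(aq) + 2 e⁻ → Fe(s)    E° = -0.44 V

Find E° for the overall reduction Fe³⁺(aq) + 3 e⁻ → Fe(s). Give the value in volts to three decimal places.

-0.037 V

Standard free energies of sequential steps add: ΔG°₃ = ΔG°₁ + ΔG°₂, so n₃E°₃ = n₁E°₁ + n₂E°₂.
E°₃ = (1×+0.77 + 2×-0.44) / 3 = (-0.110) / 3 = -0.037 V.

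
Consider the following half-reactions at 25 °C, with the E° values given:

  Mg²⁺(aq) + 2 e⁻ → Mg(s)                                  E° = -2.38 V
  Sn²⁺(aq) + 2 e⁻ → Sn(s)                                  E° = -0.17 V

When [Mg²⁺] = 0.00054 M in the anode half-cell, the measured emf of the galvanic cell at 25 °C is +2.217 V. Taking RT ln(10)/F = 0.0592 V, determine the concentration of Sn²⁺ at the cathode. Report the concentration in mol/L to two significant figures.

0.00093 M

Sn²⁺/Sn is the cathode, Mg²⁺/Mg the anode: E°cell = +2.21 V, n = 2.
Overall reaction: Sn²⁺(aq) + Mg(s) → Sn(s) + Mg²⁺(aq); Q = [Mg²⁺]^1/[Sn²⁺]^1.
From E = E° − (0.0592/n) log Q: log Q = (E° − E)·n/0.0592 = (+2.21 − (+2.217))·2/0.0592 = -0.2365.
So 1·log[Sn²⁺] = 1·log(0.00054) − log Q = -3.2676 − (-0.2365) = -3.0311; [Sn²⁺] = 10^(-3.0311) ≈ 0.00093 M.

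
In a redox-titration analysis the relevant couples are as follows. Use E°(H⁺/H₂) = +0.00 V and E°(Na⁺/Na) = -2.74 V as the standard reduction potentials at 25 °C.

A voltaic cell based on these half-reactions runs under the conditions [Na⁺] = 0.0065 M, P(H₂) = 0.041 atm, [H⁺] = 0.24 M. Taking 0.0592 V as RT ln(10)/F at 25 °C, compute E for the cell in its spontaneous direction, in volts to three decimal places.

+2.874 V

H⁺/H₂ is the cathode (higher E°), Na⁺/Na the anode: E°cell = +0.00 − (-2.74) = +2.74 V, n = 2.
Overall: 2 H⁺(aq) + 2 Na(s) → H₂(g) + 2 Na⁺(aq)
Q = P(H₂)·[Na⁺]^2 / ([H⁺]^2); log Q = -4.522.
E = E° − (0.0592/n) log Q = +2.74 − (0.0592/2)(-4.522) = +2.874 V.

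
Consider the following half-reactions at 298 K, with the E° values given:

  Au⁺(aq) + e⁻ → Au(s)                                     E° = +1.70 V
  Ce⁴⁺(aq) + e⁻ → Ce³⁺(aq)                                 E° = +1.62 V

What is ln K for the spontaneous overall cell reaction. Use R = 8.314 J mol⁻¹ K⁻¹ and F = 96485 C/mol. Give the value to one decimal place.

3.1

Cathode: Au⁺/Au; anode: Ce⁴⁺/Ce³⁺. E°cell = (+1.70) − (+1.62) = +0.08 V, with n = 1.
ΔG° = −nFE° = −RT ln K, so ln K = nFE°/(RT) = (1)(96485)(+0.08) / ((8.314)(298)) = 3.115.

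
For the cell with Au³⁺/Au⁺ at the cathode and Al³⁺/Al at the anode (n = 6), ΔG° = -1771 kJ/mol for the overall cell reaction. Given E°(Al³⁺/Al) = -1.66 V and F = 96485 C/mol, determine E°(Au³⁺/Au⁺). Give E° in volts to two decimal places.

E°cell = −ΔG°/(nF) = −(-1771×10³)/((6)(96485)) = +3.059 V.
Since Au³⁺/Au⁺ is the cathode and Al³⁺/Al the anode, E°cell = E°(Au³⁺/Au⁺) − E°(Al³⁺/Al).
So E°(Au³⁺/Au⁺) = E°cell + E°(Al³⁺/Al) = +3.059 + (-1.66) = +1.40 V.

+1.40 V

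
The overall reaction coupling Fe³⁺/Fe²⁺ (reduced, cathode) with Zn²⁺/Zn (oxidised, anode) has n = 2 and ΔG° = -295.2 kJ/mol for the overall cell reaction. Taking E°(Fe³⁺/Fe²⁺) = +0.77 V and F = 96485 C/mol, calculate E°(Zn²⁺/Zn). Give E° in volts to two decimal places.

-0.76 V

E°cell = −ΔG°/(nF) = −(-295.2×10³)/((2)(96485)) = +1.530 V.
Since Fe³⁺/Fe²⁺ is the cathode and Zn²⁺/Zn the anode, E°cell = E°(Fe³⁺/Fe²⁺) − E°(Zn²⁺/Zn).
So E°(Zn²⁺/Zn) = E°(Fe³⁺/Fe²⁺) − E°cell = (+0.77) − (+1.530) = -0.76 V.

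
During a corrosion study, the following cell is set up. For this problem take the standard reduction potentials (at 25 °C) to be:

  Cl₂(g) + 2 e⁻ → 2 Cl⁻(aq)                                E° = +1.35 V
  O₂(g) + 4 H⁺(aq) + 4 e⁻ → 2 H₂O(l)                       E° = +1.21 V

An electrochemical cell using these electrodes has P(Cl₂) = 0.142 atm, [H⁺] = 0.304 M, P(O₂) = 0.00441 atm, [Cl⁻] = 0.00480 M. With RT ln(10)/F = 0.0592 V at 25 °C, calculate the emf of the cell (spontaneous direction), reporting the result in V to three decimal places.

Cl₂/Cl⁻ is the cathode (higher E°), O₂/H₂O the anode: E°cell = +1.35 − (+1.21) = +0.14 V, n = 4.
Overall: 2 Cl₂(g) + 2 H₂O(l) → 4 Cl⁻(aq) + O₂(g) + 4 H⁺(aq)
Q = [Cl⁻]^4·P(O₂)·[H⁺]^4 / (P(Cl₂)^2); log Q = -12.004.
E = E° − (0.0592/n) log Q = +0.14 − (0.0592/4)(-12.004) = +0.318 V.

+0.318 V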